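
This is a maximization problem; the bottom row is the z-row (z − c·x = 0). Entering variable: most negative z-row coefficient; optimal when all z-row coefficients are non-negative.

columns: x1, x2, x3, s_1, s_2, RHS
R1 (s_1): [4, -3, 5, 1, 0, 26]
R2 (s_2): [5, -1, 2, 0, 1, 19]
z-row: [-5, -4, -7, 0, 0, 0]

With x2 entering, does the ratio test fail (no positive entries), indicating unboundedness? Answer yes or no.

Every constraint-row entry in column x2 is ≤ 0, so increasing x2 is unbounded.

yes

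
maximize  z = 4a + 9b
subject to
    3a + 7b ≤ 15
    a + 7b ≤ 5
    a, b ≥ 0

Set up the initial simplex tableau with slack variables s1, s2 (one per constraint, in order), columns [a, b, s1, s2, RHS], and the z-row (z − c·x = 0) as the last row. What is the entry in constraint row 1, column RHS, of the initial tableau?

The RHS of constraint 1 is b_1 = 15.

15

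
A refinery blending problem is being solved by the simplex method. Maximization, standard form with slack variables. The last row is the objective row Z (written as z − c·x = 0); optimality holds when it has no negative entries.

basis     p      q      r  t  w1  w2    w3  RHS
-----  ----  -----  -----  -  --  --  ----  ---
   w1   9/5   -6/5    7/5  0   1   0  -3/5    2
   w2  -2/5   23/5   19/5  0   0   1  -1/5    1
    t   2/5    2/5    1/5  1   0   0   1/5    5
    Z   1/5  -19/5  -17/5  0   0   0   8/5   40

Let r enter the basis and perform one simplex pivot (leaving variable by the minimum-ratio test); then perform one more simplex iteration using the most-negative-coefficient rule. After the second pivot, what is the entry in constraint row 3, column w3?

Ratio test on column r — row 1: 2/(7/5) = 10/7; row 2: 1/(19/5) = 5/19; row 3: 5/(1/5) = 25. Minimum is 5/19 at row 2 (w2 leaves); pivot element 19/5.
Divide row 2 by 19/5; eliminate column r from the other rows.
Second iteration: most negative Z-row entry is -3/19 in column p, so p enters.
Ratio test on column p — row 1: (31/19)/(37/19) = 31/37; row 2: entry -2/19 ≤ 0; row 3: (94/19)/(8/19) = 47/4. Minimum is 31/37 at row 1 (w1 leaves); pivot element 37/19.
Divide row 1 by 37/19; eliminate column p from the other rows.
After both pivots, the entry at constraint row 3, column w3 is 12/37.

12/37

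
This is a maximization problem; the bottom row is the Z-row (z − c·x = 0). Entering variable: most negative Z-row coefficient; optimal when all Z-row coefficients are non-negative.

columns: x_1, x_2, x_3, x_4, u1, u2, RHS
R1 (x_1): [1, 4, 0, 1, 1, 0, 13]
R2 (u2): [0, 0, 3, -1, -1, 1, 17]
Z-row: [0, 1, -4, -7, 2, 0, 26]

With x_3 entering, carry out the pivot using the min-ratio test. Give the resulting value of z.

146/3

Ratio test on column x_3 — row 1: entry 0 ≤ 0; row 2: 17/3 = 17/3. Minimum is 17/3 at row 2 (u2 leaves); pivot element 3.
Pivot on row 2; the Z-row RHS becomes 26 − (-4)·(17/3) = 146/3.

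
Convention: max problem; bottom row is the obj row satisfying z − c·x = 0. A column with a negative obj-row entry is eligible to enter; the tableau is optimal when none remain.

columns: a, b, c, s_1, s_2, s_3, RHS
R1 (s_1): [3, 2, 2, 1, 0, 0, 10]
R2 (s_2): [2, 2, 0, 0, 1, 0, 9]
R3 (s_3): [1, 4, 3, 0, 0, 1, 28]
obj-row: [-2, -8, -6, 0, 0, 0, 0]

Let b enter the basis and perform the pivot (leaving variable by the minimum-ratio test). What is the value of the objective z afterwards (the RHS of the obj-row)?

36

Ratio test on column b — row 1: 10/2 = 5; row 2: 9/2 = 9/2; row 3: 28/4 = 7. Minimum is 9/2 at row 2 (s_2 leaves); pivot element 2.
Pivot on row 2; the obj-row RHS becomes 0 − (-8)·(9/2) = 36.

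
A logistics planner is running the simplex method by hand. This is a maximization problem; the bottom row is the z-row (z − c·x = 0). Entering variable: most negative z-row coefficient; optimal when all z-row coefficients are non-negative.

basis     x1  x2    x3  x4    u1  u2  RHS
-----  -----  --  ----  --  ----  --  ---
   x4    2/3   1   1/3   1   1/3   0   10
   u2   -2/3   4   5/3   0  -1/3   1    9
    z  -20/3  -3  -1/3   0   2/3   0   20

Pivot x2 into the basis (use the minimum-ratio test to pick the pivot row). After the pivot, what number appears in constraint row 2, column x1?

Ratio test on column x2 — row 1: 10/1 = 10; row 2: 9/4 = 9/4. Minimum is 9/4 at row 2 (u2 leaves); pivot element 4.
Divide row 2 by 4; eliminate column x2 from the other rows.
In the new row 2, the x1 entry is the old entry divided by the pivot: (-2/3)/4 = -1/6.

-1/6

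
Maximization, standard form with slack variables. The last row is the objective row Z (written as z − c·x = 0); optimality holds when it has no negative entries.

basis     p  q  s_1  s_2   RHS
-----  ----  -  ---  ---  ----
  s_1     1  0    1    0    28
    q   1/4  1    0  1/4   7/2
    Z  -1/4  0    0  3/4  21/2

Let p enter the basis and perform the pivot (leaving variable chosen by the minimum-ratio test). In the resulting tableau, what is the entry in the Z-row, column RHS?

14

Ratio test on column p — row 1: 28/1 = 28; row 2: (7/2)/(1/4) = 14. Minimum is 14 at row 2 (q leaves); pivot element 1/4.
Divide row 2 by 1/4; eliminate column p from the other rows.
Z-row update in column RHS: 21/2 − (-1/4)·14 = 14.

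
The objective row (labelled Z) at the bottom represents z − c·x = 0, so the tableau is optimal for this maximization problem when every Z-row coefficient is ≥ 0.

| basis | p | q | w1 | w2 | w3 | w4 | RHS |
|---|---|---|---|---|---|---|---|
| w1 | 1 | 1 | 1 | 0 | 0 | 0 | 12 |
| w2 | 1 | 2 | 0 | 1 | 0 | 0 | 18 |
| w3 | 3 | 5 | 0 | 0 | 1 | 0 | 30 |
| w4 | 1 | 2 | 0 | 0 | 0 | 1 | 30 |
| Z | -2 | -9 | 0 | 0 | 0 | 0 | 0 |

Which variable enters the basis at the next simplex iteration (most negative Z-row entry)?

q

Negative Z-row entries: p: -2, q: -9.
The most negative is -9 in column q, so q enters.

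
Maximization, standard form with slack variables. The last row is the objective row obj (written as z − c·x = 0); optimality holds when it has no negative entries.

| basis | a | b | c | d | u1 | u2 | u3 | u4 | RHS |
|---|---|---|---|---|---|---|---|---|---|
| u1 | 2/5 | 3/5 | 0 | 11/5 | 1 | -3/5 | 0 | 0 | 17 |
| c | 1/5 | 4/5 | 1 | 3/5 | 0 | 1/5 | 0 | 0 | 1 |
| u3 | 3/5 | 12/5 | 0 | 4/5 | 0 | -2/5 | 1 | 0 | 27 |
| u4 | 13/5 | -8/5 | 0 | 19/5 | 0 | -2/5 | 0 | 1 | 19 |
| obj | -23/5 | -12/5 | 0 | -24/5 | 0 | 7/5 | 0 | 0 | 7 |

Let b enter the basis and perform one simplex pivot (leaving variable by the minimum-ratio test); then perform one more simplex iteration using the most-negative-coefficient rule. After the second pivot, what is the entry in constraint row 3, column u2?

-1

Ratio test on column b — row 1: 17/(3/5) = 85/3; row 2: 1/(4/5) = 5/4; row 3: 27/(12/5) = 45/4; row 4: entry -8/5 ≤ 0. Minimum is 5/4 at row 2 (c leaves); pivot element 4/5.
Divide row 2 by 4/5; eliminate column b from the other rows.
Second iteration: most negative obj-row entry is -4 in column a, so a enters.
Ratio test on column a — row 1: (65/4)/(1/4) = 65; row 2: (5/4)/(1/4) = 5; row 3: entry 0 ≤ 0; row 4: 21/3 = 7. Minimum is 5 at row 2 (b leaves); pivot element 1/4.
Divide row 2 by 1/4; eliminate column a from the other rows.
After both pivots, the entry at constraint row 3, column u2 is -1.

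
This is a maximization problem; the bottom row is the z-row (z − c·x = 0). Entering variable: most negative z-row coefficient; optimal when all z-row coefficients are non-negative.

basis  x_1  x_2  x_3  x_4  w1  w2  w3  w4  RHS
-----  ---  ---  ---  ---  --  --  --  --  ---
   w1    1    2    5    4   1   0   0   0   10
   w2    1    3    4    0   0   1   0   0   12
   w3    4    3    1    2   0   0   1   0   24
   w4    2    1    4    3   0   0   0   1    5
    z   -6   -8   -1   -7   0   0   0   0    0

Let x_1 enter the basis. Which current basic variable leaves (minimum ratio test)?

w4

Column x_1 entries and ratios — w1: 10/1 = 10; w2: 12/1 = 12; w3: 24/4 = 6; w4: 5/2 = 5/2.
Smallest ratio is 5/2 in the row of w4, so w4 leaves.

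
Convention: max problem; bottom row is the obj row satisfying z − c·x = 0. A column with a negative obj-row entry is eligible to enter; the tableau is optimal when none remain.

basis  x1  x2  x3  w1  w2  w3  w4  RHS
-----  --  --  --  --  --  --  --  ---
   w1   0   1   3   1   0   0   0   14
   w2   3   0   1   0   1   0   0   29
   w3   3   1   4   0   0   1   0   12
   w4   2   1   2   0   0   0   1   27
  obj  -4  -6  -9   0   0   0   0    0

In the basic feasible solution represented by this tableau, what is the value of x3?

x3 is not in the basis, so in the current basic feasible solution x3 = 0.

0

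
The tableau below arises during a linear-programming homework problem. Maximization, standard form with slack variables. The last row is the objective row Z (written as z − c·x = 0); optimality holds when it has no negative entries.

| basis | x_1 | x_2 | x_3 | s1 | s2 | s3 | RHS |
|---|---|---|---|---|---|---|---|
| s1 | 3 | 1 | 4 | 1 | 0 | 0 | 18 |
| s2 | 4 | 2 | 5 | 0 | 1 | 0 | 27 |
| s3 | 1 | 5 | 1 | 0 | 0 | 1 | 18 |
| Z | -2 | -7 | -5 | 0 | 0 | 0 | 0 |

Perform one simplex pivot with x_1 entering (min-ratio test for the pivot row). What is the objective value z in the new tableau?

Ratio test on column x_1 — row 1: 18/3 = 6; row 2: 27/4 = 27/4; row 3: 18/1 = 18. Minimum is 6 at row 1 (s1 leaves); pivot element 3.
Pivot on row 1; the Z-row RHS becomes 0 − (-2)·6 = 12.

12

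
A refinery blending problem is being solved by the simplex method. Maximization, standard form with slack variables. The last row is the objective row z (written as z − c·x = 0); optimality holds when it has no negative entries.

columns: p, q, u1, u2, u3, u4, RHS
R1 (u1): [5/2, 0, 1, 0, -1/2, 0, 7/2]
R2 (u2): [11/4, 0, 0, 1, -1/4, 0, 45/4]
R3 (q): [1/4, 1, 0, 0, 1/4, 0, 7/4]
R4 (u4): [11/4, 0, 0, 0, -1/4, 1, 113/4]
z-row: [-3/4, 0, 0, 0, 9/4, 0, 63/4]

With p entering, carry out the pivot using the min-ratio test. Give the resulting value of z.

Ratio test on column p — row 1: (7/2)/(5/2) = 7/5; row 2: (45/4)/(11/4) = 45/11; row 3: (7/4)/(1/4) = 7; row 4: (113/4)/(11/4) = 113/11. Minimum is 7/5 at row 1 (u1 leaves); pivot element 5/2.
Pivot on row 1; the z-row RHS becomes 63/4 − (-3/4)·(7/5) = 84/5.

84/5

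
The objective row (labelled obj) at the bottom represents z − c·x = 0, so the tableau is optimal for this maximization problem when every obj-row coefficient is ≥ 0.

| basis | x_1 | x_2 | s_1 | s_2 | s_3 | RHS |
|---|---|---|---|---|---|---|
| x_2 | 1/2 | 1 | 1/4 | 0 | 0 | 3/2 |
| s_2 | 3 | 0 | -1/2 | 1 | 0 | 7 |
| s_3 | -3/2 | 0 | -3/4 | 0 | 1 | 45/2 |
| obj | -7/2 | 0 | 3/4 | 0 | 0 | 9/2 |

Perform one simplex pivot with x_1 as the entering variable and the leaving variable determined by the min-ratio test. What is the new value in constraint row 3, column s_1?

-1

Ratio test on column x_1 — row 1: (3/2)/(1/2) = 3; row 2: 7/3 = 7/3; row 3: entry -3/2 ≤ 0. Minimum is 7/3 at row 2 (s_2 leaves); pivot element 3.
Divide row 2 by 3; eliminate column x_1 from the other rows.
Row 3 update in column s_1: -3/4 − (-3/2)·(-1/6) = -1.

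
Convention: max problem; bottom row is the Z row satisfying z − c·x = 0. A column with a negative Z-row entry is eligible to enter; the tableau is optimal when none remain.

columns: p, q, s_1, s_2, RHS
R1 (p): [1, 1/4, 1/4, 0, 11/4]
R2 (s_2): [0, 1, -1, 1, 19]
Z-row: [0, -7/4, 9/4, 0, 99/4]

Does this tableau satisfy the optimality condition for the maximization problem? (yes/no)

The Z-row has a negative entry -7/4 in column q, so it is not optimal.

no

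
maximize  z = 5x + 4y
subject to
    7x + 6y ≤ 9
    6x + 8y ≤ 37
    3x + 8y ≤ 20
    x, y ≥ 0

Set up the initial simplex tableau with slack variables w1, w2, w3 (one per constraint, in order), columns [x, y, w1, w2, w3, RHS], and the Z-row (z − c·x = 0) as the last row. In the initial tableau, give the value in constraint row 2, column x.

6

Constraint 2 has coefficient 6 on x.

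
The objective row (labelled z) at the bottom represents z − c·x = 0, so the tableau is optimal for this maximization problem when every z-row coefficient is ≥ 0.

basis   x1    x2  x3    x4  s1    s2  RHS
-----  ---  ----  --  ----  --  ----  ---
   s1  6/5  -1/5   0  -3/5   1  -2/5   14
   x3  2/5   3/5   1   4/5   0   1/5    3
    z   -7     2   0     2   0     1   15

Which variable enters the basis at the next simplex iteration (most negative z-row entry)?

Negative z-row entries: x1: -7.
The most negative is -7 in column x1, so x1 enters.

x1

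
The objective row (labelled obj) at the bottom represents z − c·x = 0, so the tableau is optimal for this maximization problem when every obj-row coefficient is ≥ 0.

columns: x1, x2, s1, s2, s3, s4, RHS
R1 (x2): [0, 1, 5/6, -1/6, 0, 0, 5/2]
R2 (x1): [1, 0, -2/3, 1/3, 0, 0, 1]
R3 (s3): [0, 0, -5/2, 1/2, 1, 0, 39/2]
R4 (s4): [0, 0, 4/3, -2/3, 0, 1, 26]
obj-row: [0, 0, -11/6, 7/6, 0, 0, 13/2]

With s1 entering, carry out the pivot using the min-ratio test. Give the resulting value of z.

12

Ratio test on column s1 — row 1: (5/2)/(5/6) = 3; row 2: entry -2/3 ≤ 0; row 3: entry -5/2 ≤ 0; row 4: 26/(4/3) = 39/2. Minimum is 3 at row 1 (x2 leaves); pivot element 5/6.
Pivot on row 1; the obj-row RHS becomes 13/2 − (-11/6)·3 = 12.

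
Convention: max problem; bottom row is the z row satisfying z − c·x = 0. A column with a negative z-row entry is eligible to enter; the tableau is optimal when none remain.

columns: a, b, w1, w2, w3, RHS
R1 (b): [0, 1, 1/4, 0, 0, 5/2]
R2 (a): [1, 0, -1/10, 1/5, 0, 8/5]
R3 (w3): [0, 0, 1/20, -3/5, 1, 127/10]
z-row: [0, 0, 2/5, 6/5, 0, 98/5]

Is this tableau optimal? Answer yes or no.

Every z-row coefficient is ≥ 0, so the tableau is optimal.

yes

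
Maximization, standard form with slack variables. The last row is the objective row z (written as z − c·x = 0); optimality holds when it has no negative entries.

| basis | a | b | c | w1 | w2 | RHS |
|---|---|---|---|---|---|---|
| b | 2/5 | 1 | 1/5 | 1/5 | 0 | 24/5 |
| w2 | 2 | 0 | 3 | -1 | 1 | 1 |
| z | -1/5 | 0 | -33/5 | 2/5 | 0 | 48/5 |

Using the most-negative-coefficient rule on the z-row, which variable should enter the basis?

c

Negative z-row entries: a: -1/5, c: -33/5.
The most negative is -33/5 in column c, so c enters.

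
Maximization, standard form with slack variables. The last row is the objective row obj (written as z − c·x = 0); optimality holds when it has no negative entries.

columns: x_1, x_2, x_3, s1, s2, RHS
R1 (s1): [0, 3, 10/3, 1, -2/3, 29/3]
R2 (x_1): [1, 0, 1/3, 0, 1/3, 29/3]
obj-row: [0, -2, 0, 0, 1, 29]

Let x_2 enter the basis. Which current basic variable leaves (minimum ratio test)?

s1

Column x_2 entries and ratios — s1: (29/3)/3 = 29/9; x_1: 0 ≤ 0, skip.
Smallest ratio is 29/9 in the row of s1, so s1 leaves.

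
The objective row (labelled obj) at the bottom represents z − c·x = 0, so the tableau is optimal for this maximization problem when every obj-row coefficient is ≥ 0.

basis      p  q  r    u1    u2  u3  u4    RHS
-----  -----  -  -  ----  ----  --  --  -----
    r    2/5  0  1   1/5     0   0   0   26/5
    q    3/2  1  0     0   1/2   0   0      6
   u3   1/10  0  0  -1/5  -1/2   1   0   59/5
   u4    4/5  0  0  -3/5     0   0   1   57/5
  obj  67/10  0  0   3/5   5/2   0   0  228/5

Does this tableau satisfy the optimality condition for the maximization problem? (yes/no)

Every obj-row coefficient is ≥ 0, so the tableau is optimal.

yes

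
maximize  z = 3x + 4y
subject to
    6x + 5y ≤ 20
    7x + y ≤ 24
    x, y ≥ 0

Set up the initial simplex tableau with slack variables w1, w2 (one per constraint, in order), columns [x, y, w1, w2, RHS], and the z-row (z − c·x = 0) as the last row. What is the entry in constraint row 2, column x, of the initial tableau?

Constraint 2 has coefficient 7 on x.

7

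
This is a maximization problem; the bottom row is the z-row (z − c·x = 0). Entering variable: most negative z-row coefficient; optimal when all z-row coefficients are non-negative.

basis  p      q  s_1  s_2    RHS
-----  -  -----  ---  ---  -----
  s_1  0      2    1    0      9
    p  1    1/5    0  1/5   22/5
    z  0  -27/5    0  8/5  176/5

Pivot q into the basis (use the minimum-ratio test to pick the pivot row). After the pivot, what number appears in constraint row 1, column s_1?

1/2

Ratio test on column q — row 1: 9/2 = 9/2; row 2: (22/5)/(1/5) = 22. Minimum is 9/2 at row 1 (s_1 leaves); pivot element 2.
Divide row 1 by 2; eliminate column q from the other rows.
In the new row 1, the s_1 entry is the old entry divided by the pivot: 1/2 = 1/2.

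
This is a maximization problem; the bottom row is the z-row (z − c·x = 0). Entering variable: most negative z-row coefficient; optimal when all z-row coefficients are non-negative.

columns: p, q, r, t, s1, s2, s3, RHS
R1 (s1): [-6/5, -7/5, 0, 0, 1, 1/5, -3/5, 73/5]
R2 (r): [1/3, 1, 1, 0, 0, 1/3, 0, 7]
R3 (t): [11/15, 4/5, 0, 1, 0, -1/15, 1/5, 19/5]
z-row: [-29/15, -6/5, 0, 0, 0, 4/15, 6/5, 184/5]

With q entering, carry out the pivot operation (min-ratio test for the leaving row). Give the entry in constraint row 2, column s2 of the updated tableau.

Ratio test on column q — row 1: entry -7/5 ≤ 0; row 2: 7/1 = 7; row 3: (19/5)/(4/5) = 19/4. Minimum is 19/4 at row 3 (t leaves); pivot element 4/5.
Divide row 3 by 4/5; eliminate column q from the other rows.
Row 2 update in column s2: 1/3 − 1·(-1/12) = 5/12.

5/12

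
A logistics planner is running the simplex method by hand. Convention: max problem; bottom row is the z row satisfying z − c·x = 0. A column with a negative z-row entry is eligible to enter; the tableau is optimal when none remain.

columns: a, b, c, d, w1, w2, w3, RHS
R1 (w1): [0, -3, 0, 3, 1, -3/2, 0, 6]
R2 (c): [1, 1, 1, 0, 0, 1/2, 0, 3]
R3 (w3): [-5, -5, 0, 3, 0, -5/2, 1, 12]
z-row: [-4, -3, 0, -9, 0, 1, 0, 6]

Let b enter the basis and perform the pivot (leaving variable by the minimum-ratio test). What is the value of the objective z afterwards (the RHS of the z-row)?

15

Ratio test on column b — row 1: entry -3 ≤ 0; row 2: 3/1 = 3; row 3: entry -5 ≤ 0. Minimum is 3 at row 2 (c leaves); pivot element 1.
Pivot on row 2; the z-row RHS becomes 6 − (-3)·3 = 15.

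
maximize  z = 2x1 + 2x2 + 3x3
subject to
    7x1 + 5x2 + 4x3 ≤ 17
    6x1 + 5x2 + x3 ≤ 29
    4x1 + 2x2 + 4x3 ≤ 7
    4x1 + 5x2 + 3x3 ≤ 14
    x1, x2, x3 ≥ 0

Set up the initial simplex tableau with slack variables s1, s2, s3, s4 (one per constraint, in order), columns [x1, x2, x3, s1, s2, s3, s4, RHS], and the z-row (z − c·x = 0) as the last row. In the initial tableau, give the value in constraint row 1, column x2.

Constraint 1 has coefficient 5 on x2.

5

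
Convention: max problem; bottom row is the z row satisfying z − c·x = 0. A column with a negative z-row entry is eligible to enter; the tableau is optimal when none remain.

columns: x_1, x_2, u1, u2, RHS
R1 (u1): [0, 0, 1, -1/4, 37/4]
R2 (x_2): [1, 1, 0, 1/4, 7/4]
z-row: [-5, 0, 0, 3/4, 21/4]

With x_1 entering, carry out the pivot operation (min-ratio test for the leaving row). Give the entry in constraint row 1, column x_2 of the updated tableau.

0

Ratio test on column x_1 — row 1: entry 0 ≤ 0; row 2: (7/4)/1 = 7/4. Minimum is 7/4 at row 2 (x_2 leaves); pivot element 1.
Divide row 2 by 1; eliminate column x_1 from the other rows.
Row 1 update in column x_2: 0 − 0·1 = 0.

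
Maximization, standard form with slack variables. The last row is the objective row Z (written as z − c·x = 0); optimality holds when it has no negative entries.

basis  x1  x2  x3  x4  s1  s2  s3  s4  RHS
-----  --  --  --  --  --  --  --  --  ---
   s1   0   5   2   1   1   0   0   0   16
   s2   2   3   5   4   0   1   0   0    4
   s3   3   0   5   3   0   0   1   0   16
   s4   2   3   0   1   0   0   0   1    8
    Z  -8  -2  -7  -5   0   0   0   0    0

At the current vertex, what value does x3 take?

x3 is not in the basis, so in the current basic feasible solution x3 = 0.

0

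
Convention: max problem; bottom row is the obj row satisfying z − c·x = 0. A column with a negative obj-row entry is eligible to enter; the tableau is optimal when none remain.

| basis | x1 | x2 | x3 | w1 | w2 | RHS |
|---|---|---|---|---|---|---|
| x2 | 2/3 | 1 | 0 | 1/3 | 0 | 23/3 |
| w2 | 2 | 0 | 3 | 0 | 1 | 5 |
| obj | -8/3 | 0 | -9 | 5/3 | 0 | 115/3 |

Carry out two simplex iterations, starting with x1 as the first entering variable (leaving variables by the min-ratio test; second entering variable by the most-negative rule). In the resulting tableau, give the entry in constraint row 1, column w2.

Ratio test on column x1 — row 1: (23/3)/(2/3) = 23/2; row 2: 5/2 = 5/2. Minimum is 5/2 at row 2 (w2 leaves); pivot element 2.
Divide row 2 by 2; eliminate column x1 from the other rows.
Second iteration: most negative obj-row entry is -5 in column x3, so x3 enters.
Ratio test on column x3 — row 1: entry -1 ≤ 0; row 2: (5/2)/(3/2) = 5/3. Minimum is 5/3 at row 2 (x1 leaves); pivot element 3/2.
Divide row 2 by 3/2; eliminate column x3 from the other rows.
After both pivots, the entry at constraint row 1, column w2 is 0.

0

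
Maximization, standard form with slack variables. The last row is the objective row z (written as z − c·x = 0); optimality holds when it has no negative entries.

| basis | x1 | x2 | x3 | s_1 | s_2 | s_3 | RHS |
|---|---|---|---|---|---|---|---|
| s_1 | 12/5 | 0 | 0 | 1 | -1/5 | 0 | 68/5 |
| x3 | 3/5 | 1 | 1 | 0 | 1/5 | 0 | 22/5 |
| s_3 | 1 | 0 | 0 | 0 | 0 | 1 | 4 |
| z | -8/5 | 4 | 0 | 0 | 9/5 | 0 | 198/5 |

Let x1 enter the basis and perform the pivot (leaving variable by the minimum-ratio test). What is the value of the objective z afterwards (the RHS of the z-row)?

46

Ratio test on column x1 — row 1: (68/5)/(12/5) = 17/3; row 2: (22/5)/(3/5) = 22/3; row 3: 4/1 = 4. Minimum is 4 at row 3 (s_3 leaves); pivot element 1.
Pivot on row 3; the z-row RHS becomes 198/5 − (-8/5)·4 = 46.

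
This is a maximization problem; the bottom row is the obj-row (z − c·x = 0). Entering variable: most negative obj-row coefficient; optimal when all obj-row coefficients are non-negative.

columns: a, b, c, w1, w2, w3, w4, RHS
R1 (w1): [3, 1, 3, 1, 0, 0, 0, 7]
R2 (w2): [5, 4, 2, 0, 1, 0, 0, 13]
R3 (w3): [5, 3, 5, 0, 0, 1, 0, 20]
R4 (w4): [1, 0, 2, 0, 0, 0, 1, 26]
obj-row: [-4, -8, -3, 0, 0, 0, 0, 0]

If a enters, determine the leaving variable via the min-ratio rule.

w1

Column a entries and ratios — w1: 7/3 = 7/3; w2: 13/5 = 13/5; w3: 20/5 = 4; w4: 26/1 = 26.
Smallest ratio is 7/3 in the row of w1, so w1 leaves.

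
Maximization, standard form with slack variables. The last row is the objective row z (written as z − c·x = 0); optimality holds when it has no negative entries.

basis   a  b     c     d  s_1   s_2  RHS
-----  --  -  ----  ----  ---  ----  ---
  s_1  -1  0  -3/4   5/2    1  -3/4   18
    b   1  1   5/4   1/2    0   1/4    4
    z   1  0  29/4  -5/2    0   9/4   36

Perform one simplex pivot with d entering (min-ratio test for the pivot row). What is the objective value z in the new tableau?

Ratio test on column d — row 1: 18/(5/2) = 36/5; row 2: 4/(1/2) = 8. Minimum is 36/5 at row 1 (s_1 leaves); pivot element 5/2.
Pivot on row 1; the z-row RHS becomes 36 − (-5/2)·(36/5) = 54.

54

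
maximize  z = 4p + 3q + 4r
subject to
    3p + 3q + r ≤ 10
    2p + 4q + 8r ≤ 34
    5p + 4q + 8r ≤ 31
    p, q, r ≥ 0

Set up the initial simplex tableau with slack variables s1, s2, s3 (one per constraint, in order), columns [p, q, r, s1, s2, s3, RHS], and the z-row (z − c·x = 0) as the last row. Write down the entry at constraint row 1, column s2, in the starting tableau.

0

Slack s2 belongs to constraint 2; its column is the unit vector e_2, so the entry in row 1 is 0.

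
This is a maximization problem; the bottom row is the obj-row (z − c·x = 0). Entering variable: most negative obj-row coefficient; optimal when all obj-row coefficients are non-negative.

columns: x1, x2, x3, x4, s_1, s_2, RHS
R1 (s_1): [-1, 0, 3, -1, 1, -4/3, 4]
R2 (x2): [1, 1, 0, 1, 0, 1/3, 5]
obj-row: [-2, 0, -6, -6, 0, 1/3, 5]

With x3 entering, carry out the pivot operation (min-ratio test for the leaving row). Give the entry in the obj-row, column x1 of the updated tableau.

Ratio test on column x3 — row 1: 4/3 = 4/3; row 2: entry 0 ≤ 0. Minimum is 4/3 at row 1 (s_1 leaves); pivot element 3.
Divide row 1 by 3; eliminate column x3 from the other rows.
obj-row update in column x1: -2 − (-6)·(-1/3) = -4.

-4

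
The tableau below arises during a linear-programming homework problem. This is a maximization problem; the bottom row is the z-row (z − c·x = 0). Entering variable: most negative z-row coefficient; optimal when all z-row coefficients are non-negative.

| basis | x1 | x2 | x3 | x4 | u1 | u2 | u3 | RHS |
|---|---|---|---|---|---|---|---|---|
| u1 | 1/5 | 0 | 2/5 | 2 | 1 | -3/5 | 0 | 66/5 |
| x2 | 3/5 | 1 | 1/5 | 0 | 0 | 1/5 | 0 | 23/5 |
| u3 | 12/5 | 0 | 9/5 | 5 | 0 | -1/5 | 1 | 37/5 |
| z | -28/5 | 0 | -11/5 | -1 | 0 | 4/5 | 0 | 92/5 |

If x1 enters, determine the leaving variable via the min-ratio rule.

u3

Column x1 entries and ratios — u1: (66/5)/(1/5) = 66; x2: (23/5)/(3/5) = 23/3; u3: (37/5)/(12/5) = 37/12.
Smallest ratio is 37/12 in the row of u3, so u3 leaves.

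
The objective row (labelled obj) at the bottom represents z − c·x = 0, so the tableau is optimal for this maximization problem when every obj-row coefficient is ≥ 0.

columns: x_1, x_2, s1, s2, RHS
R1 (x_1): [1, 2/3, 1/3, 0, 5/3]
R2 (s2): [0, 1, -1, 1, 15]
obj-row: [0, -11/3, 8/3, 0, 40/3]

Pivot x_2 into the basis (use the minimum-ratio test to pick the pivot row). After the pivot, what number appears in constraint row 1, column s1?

1/2

Ratio test on column x_2 — row 1: (5/3)/(2/3) = 5/2; row 2: 15/1 = 15. Minimum is 5/2 at row 1 (x_1 leaves); pivot element 2/3.
Divide row 1 by 2/3; eliminate column x_2 from the other rows.
In the new row 1, the s1 entry is the old entry divided by the pivot: (1/3)/(2/3) = 1/2.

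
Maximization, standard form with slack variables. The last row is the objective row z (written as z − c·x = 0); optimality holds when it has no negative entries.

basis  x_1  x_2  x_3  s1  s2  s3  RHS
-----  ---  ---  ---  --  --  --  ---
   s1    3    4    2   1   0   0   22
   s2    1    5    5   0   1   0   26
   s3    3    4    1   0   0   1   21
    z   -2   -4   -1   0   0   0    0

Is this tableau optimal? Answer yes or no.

The z-row has a negative entry -4 in column x_2, so it is not optimal.

no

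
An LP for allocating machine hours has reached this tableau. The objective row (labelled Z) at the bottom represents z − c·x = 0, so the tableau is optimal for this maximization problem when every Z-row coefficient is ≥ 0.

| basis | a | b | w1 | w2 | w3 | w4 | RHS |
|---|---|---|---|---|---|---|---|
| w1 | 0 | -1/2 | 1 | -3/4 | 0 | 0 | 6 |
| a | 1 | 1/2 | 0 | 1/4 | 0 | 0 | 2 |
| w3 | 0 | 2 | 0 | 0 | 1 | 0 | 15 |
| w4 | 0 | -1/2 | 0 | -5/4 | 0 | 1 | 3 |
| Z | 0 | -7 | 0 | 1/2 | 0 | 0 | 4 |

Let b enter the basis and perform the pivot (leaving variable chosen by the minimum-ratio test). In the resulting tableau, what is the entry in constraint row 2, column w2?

1/2

Ratio test on column b — row 1: entry -1/2 ≤ 0; row 2: 2/(1/2) = 4; row 3: 15/2 = 15/2; row 4: entry -1/2 ≤ 0. Minimum is 4 at row 2 (a leaves); pivot element 1/2.
Divide row 2 by 1/2; eliminate column b from the other rows.
In the new row 2, the w2 entry is the old entry divided by the pivot: (1/4)/(1/2) = 1/2.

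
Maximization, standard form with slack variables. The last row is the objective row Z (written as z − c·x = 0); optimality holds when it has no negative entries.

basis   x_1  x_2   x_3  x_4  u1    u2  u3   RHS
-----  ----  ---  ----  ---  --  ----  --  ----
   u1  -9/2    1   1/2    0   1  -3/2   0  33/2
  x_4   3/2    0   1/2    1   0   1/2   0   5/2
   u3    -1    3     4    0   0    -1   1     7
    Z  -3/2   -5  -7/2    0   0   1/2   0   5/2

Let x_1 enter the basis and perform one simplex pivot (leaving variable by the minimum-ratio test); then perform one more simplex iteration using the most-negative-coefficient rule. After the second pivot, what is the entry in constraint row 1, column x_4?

25/9

Ratio test on column x_1 — row 1: entry -9/2 ≤ 0; row 2: (5/2)/(3/2) = 5/3; row 3: entry -1 ≤ 0. Minimum is 5/3 at row 2 (x_4 leaves); pivot element 3/2.
Divide row 2 by 3/2; eliminate column x_1 from the other rows.
Second iteration: most negative Z-row entry is -5 in column x_2, so x_2 enters.
Ratio test on column x_2 — row 1: 24/1 = 24; row 2: entry 0 ≤ 0; row 3: (26/3)/3 = 26/9. Minimum is 26/9 at row 3 (u3 leaves); pivot element 3.
Divide row 3 by 3; eliminate column x_2 from the other rows.
After both pivots, the entry at constraint row 1, column x_4 is 25/9.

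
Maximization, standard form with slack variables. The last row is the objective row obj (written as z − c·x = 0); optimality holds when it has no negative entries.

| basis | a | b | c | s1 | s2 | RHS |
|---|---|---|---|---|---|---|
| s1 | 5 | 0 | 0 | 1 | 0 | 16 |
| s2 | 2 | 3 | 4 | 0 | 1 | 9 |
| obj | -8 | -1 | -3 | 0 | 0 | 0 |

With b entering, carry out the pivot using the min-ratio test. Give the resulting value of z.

Ratio test on column b — row 1: entry 0 ≤ 0; row 2: 9/3 = 3. Minimum is 3 at row 2 (s2 leaves); pivot element 3.
Pivot on row 2; the obj-row RHS becomes 0 − (-1)·3 = 3.

3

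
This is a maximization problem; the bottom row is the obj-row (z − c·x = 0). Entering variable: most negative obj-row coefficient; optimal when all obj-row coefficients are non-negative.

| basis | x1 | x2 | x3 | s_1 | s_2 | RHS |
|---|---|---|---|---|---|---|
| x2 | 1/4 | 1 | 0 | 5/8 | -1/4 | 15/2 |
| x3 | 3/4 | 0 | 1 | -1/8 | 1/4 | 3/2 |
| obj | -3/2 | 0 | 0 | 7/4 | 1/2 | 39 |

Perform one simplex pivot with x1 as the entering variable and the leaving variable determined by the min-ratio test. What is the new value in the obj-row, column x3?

2

Ratio test on column x1 — row 1: (15/2)/(1/4) = 30; row 2: (3/2)/(3/4) = 2. Minimum is 2 at row 2 (x3 leaves); pivot element 3/4.
Divide row 2 by 3/4; eliminate column x1 from the other rows.
obj-row update in column x3: 0 − (-3/2)·(4/3) = 2.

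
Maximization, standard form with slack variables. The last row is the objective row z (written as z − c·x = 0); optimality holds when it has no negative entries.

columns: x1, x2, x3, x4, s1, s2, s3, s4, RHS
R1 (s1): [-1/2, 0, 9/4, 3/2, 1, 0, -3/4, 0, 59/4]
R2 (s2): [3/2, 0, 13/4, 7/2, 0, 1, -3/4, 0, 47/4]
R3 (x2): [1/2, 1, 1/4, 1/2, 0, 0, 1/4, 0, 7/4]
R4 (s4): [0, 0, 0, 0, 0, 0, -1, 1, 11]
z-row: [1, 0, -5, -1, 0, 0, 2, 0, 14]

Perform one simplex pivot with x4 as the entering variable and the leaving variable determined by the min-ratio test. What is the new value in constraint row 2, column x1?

3/7

Ratio test on column x4 — row 1: (59/4)/(3/2) = 59/6; row 2: (47/4)/(7/2) = 47/14; row 3: (7/4)/(1/2) = 7/2; row 4: entry 0 ≤ 0. Minimum is 47/14 at row 2 (s2 leaves); pivot element 7/2.
Divide row 2 by 7/2; eliminate column x4 from the other rows.
In the new row 2, the x1 entry is the old entry divided by the pivot: (3/2)/(7/2) = 3/7.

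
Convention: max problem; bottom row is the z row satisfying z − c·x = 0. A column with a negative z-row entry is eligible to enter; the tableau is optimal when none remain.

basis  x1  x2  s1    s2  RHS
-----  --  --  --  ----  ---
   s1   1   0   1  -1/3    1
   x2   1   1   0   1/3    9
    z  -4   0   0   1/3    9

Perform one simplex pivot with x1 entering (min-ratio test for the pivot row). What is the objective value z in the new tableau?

13

Ratio test on column x1 — row 1: 1/1 = 1; row 2: 9/1 = 9. Minimum is 1 at row 1 (s1 leaves); pivot element 1.
Pivot on row 1; the z-row RHS becomes 9 − (-4)·1 = 13.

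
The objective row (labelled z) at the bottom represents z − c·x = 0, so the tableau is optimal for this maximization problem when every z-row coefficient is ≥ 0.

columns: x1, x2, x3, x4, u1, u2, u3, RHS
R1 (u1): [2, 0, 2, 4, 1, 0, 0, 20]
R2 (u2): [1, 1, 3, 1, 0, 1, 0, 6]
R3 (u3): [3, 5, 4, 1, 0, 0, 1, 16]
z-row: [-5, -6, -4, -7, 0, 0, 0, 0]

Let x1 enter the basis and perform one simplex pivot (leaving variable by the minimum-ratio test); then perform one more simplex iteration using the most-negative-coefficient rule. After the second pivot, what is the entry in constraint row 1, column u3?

1

Ratio test on column x1 — row 1: 20/2 = 10; row 2: 6/1 = 6; row 3: 16/3 = 16/3. Minimum is 16/3 at row 3 (u3 leaves); pivot element 3.
Divide row 3 by 3; eliminate column x1 from the other rows.
Second iteration: most negative z-row entry is -16/3 in column x4, so x4 enters.
Ratio test on column x4 — row 1: (28/3)/(10/3) = 14/5; row 2: (2/3)/(2/3) = 1; row 3: (16/3)/(1/3) = 16. Minimum is 1 at row 2 (u2 leaves); pivot element 2/3.
Divide row 2 by 2/3; eliminate column x4 from the other rows.
After both pivots, the entry at constraint row 1, column u3 is 1.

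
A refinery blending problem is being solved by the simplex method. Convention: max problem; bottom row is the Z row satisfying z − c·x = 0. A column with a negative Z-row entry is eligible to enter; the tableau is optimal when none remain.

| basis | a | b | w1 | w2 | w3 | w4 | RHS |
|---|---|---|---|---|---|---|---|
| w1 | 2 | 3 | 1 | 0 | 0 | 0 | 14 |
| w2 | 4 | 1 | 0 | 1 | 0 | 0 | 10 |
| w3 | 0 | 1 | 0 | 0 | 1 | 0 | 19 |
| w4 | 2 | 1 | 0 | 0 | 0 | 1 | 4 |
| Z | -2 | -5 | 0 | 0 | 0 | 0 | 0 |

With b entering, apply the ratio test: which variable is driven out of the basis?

w4

Column b entries and ratios — w1: 14/3 = 14/3; w2: 10/1 = 10; w3: 19/1 = 19; w4: 4/1 = 4.
Smallest ratio is 4 in the row of w4, so w4 leaves.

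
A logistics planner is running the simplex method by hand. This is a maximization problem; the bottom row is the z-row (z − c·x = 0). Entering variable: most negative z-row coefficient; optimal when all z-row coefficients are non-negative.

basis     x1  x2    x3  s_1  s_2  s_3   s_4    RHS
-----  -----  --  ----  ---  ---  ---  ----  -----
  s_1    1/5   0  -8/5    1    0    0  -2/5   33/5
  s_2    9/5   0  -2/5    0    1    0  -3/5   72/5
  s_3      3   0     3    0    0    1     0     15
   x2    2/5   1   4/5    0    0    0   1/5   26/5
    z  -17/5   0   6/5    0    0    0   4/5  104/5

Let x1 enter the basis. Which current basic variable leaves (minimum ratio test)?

s_3

Column x1 entries and ratios — s_1: (33/5)/(1/5) = 33; s_2: (72/5)/(9/5) = 8; s_3: 15/3 = 5; x2: (26/5)/(2/5) = 13.
Smallest ratio is 5 in the row of s_3, so s_3 leaves.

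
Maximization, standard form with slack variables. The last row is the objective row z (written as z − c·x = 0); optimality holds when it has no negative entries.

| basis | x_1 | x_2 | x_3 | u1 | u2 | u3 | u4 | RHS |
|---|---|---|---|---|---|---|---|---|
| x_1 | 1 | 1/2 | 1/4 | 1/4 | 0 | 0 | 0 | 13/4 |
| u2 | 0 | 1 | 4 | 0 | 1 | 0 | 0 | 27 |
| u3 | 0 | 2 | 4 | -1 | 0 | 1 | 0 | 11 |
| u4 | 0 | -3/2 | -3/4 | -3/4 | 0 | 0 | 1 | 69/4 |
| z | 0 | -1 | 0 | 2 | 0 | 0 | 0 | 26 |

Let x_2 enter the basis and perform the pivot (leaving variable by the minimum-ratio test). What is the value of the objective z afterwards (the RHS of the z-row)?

63/2

Ratio test on column x_2 — row 1: (13/4)/(1/2) = 13/2; row 2: 27/1 = 27; row 3: 11/2 = 11/2; row 4: entry -3/2 ≤ 0. Minimum is 11/2 at row 3 (u3 leaves); pivot element 2.
Pivot on row 3; the z-row RHS becomes 26 − (-1)·(11/2) = 63/2.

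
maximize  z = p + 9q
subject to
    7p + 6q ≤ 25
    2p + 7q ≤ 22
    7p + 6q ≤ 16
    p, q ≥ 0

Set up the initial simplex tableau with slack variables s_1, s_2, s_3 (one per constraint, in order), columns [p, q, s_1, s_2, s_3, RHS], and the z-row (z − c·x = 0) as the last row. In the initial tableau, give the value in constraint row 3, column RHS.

16

The RHS of constraint 3 is b_3 = 16.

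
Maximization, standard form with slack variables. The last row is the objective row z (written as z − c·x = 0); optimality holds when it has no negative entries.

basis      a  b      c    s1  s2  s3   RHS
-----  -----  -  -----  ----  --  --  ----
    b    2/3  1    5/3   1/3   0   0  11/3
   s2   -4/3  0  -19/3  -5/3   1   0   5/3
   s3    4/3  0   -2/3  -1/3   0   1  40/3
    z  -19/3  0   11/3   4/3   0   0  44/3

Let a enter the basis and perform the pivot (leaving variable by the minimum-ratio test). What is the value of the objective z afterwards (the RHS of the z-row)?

99/2

Ratio test on column a — row 1: (11/3)/(2/3) = 11/2; row 2: entry -4/3 ≤ 0; row 3: (40/3)/(4/3) = 10. Minimum is 11/2 at row 1 (b leaves); pivot element 2/3.
Pivot on row 1; the z-row RHS becomes 44/3 − (-19/3)·(11/2) = 99/2.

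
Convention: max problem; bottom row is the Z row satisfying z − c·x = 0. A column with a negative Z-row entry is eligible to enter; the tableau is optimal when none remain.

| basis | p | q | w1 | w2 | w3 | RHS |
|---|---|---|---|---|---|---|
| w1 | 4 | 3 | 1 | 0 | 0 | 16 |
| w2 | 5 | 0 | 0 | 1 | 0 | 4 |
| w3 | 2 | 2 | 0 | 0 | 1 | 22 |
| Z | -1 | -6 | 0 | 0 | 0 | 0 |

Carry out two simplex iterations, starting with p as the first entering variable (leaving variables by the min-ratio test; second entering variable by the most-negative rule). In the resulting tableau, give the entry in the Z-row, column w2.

Ratio test on column p — row 1: 16/4 = 4; row 2: 4/5 = 4/5; row 3: 22/2 = 11. Minimum is 4/5 at row 2 (w2 leaves); pivot element 5.
Divide row 2 by 5; eliminate column p from the other rows.
Second iteration: most negative Z-row entry is -6 in column q, so q enters.
Ratio test on column q — row 1: (64/5)/3 = 64/15; row 2: entry 0 ≤ 0; row 3: (102/5)/2 = 51/5. Minimum is 64/15 at row 1 (w1 leaves); pivot element 3.
Divide row 1 by 3; eliminate column q from the other rows.
After both pivots, the entry at the Z-row, column w2 is -7/5.

-7/5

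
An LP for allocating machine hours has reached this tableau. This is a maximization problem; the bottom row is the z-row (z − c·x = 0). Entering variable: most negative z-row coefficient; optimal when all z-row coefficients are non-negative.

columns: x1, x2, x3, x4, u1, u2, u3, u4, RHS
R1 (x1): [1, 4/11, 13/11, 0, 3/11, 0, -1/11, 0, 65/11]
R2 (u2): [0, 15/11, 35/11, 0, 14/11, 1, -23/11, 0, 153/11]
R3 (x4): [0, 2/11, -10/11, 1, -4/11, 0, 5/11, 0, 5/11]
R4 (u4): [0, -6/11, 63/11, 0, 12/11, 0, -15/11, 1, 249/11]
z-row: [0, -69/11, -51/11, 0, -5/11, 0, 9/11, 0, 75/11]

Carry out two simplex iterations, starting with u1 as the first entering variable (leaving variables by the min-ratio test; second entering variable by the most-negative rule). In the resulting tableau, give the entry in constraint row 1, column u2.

-1/4

Ratio test on column u1 — row 1: (65/11)/(3/11) = 65/3; row 2: (153/11)/(14/11) = 153/14; row 3: entry -4/11 ≤ 0; row 4: (249/11)/(12/11) = 83/4. Minimum is 153/14 at row 2 (u2 leaves); pivot element 14/11.
Divide row 2 by 14/11; eliminate column u1 from the other rows.
Second iteration: most negative z-row entry is -81/14 in column x2, so x2 enters.
Ratio test on column x2 — row 1: (41/14)/(1/14) = 41; row 2: (153/14)/(15/14) = 51/5; row 3: (31/7)/(4/7) = 31/4; row 4: entry -12/7 ≤ 0. Minimum is 31/4 at row 3 (x4 leaves); pivot element 4/7.
Divide row 3 by 4/7; eliminate column x2 from the other rows.
After both pivots, the entry at constraint row 1, column u2 is -1/4.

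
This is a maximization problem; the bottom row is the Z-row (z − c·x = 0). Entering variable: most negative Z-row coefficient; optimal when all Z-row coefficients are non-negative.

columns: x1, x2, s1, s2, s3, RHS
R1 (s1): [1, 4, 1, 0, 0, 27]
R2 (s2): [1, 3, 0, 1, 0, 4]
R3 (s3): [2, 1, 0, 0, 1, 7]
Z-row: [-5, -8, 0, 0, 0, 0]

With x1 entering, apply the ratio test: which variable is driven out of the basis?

Column x1 entries and ratios — s1: 27/1 = 27; s2: 4/1 = 4; s3: 7/2 = 7/2.
Smallest ratio is 7/2 in the row of s3, so s3 leaves.

s3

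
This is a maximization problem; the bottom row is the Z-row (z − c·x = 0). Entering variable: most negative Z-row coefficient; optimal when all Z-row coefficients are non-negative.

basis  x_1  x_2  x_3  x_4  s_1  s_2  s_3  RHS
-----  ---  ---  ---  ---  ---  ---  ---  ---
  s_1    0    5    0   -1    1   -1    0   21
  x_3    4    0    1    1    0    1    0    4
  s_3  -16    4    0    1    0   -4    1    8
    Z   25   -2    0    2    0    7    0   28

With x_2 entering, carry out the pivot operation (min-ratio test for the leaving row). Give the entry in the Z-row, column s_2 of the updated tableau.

Ratio test on column x_2 — row 1: 21/5 = 21/5; row 2: entry 0 ≤ 0; row 3: 8/4 = 2. Minimum is 2 at row 3 (s_3 leaves); pivot element 4.
Divide row 3 by 4; eliminate column x_2 from the other rows.
Z-row update in column s_2: 7 − (-2)·(-1) = 5.

5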